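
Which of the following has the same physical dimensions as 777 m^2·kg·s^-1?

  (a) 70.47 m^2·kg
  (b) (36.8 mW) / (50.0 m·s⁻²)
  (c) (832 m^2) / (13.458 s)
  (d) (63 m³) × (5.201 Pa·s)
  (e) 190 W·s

(d)

Reference: kg·m²·s⁻¹.
Each option:
  (a) kg·m²
  (b) [kg·m²·s⁻³] / [m·s⁻²] = kg·m·s⁻¹
  (c) [m²] / [s] = m²·s⁻¹
  (d) [m³] · [kg·m⁻¹·s⁻¹] = kg·m²·s⁻¹  ← same
  (e) W·s = J·s⁻¹·s = kg·m²·s⁻²
Only (d) matches kg·m²·s⁻¹.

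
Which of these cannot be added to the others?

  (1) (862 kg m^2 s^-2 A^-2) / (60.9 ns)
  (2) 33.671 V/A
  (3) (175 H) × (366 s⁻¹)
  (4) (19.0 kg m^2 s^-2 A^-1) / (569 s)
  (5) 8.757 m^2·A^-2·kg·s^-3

Reduce each to base SI dimensions:
  (1) [kg·m²·s⁻²·A⁻²] / [s] = kg·m²·s⁻³·A⁻²
  (2) V·A⁻¹ = J·C⁻¹·A⁻¹ = kg·m²·s⁻³·A⁻²
  (3) [kg·m²·s⁻²·A⁻²] · [s⁻¹] = kg·m²·s⁻³·A⁻²
  (4) [kg·m²·s⁻²·A⁻¹] / [s] = kg·m²·s⁻³·A⁻¹
  (5) kg·m²·s⁻³·A⁻²
All reduce to kg·m²·s⁻³·A⁻² except (4), which is kg·m²·s⁻³·A⁻¹.

(4)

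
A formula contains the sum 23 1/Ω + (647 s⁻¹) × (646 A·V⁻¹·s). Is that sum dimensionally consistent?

Yes

In SI base units:
  23 1/Ω:  Ω⁻¹ = (V·A⁻¹)⁻¹ = kg⁻¹·m⁻²·s³·A²
  (647 s⁻¹) × (646 A·V⁻¹·s):  [s⁻¹] · [kg⁻¹·m⁻²·s⁴·A²] = kg⁻¹·m⁻²·s³·A²
Both are kg⁻¹·m⁻²·s³·A², so they have the same dimensions and can be added.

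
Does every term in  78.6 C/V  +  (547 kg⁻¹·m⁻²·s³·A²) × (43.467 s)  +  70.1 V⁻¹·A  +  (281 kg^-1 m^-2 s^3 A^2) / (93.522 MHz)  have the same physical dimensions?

In SI base units:
  78.6 C/V:  C·V⁻¹ = s·A·(J·C⁻¹)⁻¹ = kg⁻¹·m⁻²·s⁴·A²
  (547 kg⁻¹·m⁻²·s³·A²) × (43.467 s):  [kg⁻¹·m⁻²·s³·A²] · [s] = kg⁻¹·m⁻²·s⁴·A²
  70.1 V⁻¹·A:  A·V⁻¹ = A·(J·C⁻¹)⁻¹ = kg⁻¹·m⁻²·s³·A²
  (281 kg^-1 m^-2 s^3 A^2) / (93.522 MHz):  [kg⁻¹·m⁻²·s³·A²] / [s⁻¹] = kg⁻¹·m⁻²·s⁴·A²
The terms do not share a single dimension (kg⁻¹·m⁻²·s³·A² vs kg⁻¹·m⁻²·s⁴·A²).

No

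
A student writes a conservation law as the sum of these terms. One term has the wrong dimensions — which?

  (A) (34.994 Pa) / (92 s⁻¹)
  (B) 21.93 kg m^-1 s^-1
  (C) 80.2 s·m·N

(C)

In SI base units:
  (A) [kg·m⁻¹·s⁻²] / [s⁻¹] = kg·m⁻¹·s⁻¹
  (B) kg·m⁻¹·s⁻¹
  (C) N·m·s = kg·m·s⁻²·m·s = kg·m²·s⁻¹
All reduce to kg·m⁻¹·s⁻¹ except (C), which is kg·m²·s⁻¹.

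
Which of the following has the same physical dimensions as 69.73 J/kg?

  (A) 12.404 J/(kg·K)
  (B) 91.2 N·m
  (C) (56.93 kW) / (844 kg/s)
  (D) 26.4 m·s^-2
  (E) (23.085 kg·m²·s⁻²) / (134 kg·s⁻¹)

Reference: J·kg⁻¹ = N·m·kg⁻¹ = m²·s⁻².
Each option:
  (A) J·kg⁻¹·K⁻¹ = N·m·kg⁻¹·K⁻¹ = m²·s⁻²·K⁻¹
  (B) N·m = kg·m·s⁻²·m = kg·m²·s⁻²
  (C) [kg·m²·s⁻³] / [kg·s⁻¹] = m²·s⁻²  ← same
  (D) m·s⁻²
  (E) [kg·m²·s⁻²] / [kg·s⁻¹] = m²·s⁻¹
Only (C) matches m²·s⁻².

(C)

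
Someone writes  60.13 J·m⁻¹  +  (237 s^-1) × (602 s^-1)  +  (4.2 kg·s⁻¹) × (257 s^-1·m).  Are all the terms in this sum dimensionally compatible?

In SI base units:
  60.13 J·m⁻¹:  J·m⁻¹ = N·m·m⁻¹ = kg·m·s⁻²
  (237 s^-1) × (602 s^-1):  [s⁻¹] · [s⁻¹] = s⁻²
  (4.2 kg·s⁻¹) × (257 s^-1·m):  [kg·s⁻¹] · [m·s⁻¹] = kg·m·s⁻²
The terms do not share a single dimension (kg·m·s⁻² vs s⁻²).

No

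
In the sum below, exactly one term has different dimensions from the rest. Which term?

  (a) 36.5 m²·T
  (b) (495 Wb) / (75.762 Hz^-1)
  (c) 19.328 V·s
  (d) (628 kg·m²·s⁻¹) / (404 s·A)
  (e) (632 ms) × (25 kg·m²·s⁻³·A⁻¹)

(b)

Expand each in SI base units:
  (a) T·m² = Wb·m⁻²·m² = kg·m²·s⁻²·A⁻¹
  (b) [kg·m²·s⁻²·A⁻¹] / [s] = kg·m²·s⁻³·A⁻¹
  (c) V·s = J·C⁻¹·s = kg·m²·s⁻²·A⁻¹
  (d) [kg·m²·s⁻¹] / [s·A] = kg·m²·s⁻²·A⁻¹
  (e) [s] · [kg·m²·s⁻³·A⁻¹] = kg·m²·s⁻²·A⁻¹
All reduce to kg·m²·s⁻²·A⁻¹ except (b), which is kg·m²·s⁻³·A⁻¹.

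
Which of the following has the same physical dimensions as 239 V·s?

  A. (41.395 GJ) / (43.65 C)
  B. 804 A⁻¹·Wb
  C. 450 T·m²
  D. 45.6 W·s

Reference: V·s = J·C⁻¹·s = kg·m²·s⁻²·A⁻¹.
Each option:
  A. [kg·m²·s⁻²] / [s·A] = kg·m²·s⁻³·A⁻¹
  B. Wb·A⁻¹ = V·s·A⁻¹ = kg·m²·s⁻²·A⁻²
  C. T·m² = Wb·m⁻²·m² = kg·m²·s⁻²·A⁻¹  ← same
  D. W·s = J·s⁻¹·s = kg·m²·s⁻²
Only C. matches kg·m²·s⁻²·A⁻¹.

C.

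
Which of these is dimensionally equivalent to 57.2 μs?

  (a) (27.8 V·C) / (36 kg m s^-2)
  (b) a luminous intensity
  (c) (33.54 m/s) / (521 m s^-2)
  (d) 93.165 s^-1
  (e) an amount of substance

Reference: s.
Each option:
  (a) [kg·m²·s⁻²] / [kg·m·s⁻²] = m
  (b) [luminous intensity] = cd
  (c) [m·s⁻¹] / [m·s⁻²] = s  ← same
  (d) s⁻¹
  (e) [amount of substance] = mol
Only (c) matches s.

(c)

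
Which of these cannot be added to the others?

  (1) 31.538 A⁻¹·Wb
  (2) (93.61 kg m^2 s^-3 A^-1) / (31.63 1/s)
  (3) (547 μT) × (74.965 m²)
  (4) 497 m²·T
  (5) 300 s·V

(1)

Dimensions:
  (1) Wb·A⁻¹ = V·s·A⁻¹ = kg·m²·s⁻²·A⁻²
  (2) [kg·m²·s⁻³·A⁻¹] / [s⁻¹] = kg·m²·s⁻²·A⁻¹
  (3) [kg·s⁻²·A⁻¹] · [m²] = kg·m²·s⁻²·A⁻¹
  (4) T·m² = Wb·m⁻²·m² = kg·m²·s⁻²·A⁻¹
  (5) V·s = J·C⁻¹·s = kg·m²·s⁻²·A⁻¹
All reduce to kg·m²·s⁻²·A⁻¹ except (1), which is kg·m²·s⁻²·A⁻².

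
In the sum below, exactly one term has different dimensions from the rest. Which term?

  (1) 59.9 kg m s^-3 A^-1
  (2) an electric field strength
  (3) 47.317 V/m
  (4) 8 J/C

(4)

In SI base units:
  (1) kg·m·s⁻³·A⁻¹
  (2) [electric field strength] = kg·m·s⁻³·A⁻¹
  (3) V·m⁻¹ = J·C⁻¹·m⁻¹ = kg·m·s⁻³·A⁻¹
  (4) J·C⁻¹ = N·m·(s·A)⁻¹ = kg·m²·s⁻³·A⁻¹
All reduce to kg·m·s⁻³·A⁻¹ except (4), which is kg·m²·s⁻³·A⁻¹.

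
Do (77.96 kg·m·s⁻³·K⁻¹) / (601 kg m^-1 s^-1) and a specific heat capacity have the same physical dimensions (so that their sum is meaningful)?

Work out the base dimensions of each:
  (77.96 kg·m·s⁻³·K⁻¹) / (601 kg m^-1 s^-1):  [kg·m·s⁻³·K⁻¹] / [kg·m⁻¹·s⁻¹] = m²·s⁻²·K⁻¹
  a specific heat capacity:  [specific heat capacity] = m²·s⁻²·K⁻¹
Both are m²·s⁻²·K⁻¹, so they have the same dimensions and can be added.

Yes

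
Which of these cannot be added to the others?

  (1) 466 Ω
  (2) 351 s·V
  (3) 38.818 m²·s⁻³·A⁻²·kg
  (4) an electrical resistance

(2)

Dimensions:
  (1) Ω = V·A⁻¹ = kg·m²·s⁻³·A⁻²
  (2) V·s = J·C⁻¹·s = kg·m²·s⁻²·A⁻¹
  (3) kg·m²·s⁻³·A⁻²
  (4) [electrical resistance] = kg·m²·s⁻³·A⁻²
All reduce to kg·m²·s⁻³·A⁻² except (2), which is kg·m²·s⁻²·A⁻¹.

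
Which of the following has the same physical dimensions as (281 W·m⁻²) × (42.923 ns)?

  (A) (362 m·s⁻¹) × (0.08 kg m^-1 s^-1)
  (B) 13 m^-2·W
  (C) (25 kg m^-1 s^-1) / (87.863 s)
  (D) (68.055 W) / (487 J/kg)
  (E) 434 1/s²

(A)

Reference: [kg·s⁻³] · [s] = kg·s⁻².
Each option:
  (A) [m·s⁻¹] · [kg·m⁻¹·s⁻¹] = kg·s⁻²  ← same
  (B) W·m⁻² = J·s⁻¹·m⁻² = kg·s⁻³
  (C) [kg·m⁻¹·s⁻¹] / [s] = kg·m⁻¹·s⁻²
  (D) [kg·m²·s⁻³] / [m²·s⁻²] = kg·s⁻¹
  (E) s⁻²
Only (A) matches kg·s⁻².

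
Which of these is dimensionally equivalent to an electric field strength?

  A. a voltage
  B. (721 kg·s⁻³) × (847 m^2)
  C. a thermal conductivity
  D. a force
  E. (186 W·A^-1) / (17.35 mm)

Reference: [electric field strength] = kg·m·s⁻³·A⁻¹.
Each option:
  A. [voltage] = kg·m²·s⁻³·A⁻¹
  B. [kg·s⁻³] · [m²] = kg·m²·s⁻³
  C. [thermal conductivity] = kg·m·s⁻³·K⁻¹
  D. [force] = kg·m·s⁻²
  E. [kg·m²·s⁻³·A⁻¹] / [m] = kg·m·s⁻³·A⁻¹  ← same
Only E. matches kg·m·s⁻³·A⁻¹.

E.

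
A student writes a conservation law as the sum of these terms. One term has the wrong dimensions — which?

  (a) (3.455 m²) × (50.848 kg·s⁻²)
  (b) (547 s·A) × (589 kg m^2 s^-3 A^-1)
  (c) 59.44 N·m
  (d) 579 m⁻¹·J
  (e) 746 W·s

(d)

Dimensions:
  (a) [m²] · [kg·s⁻²] = kg·m²·s⁻²
  (b) [s·A] · [kg·m²·s⁻³·A⁻¹] = kg·m²·s⁻²
  (c) N·m = kg·m·s⁻²·m = kg·m²·s⁻²
  (d) J·m⁻¹ = N·m·m⁻¹ = kg·m·s⁻²
  (e) W·s = J·s⁻¹·s = kg·m²·s⁻²
All reduce to kg·m²·s⁻² except (d), which is kg·m·s⁻².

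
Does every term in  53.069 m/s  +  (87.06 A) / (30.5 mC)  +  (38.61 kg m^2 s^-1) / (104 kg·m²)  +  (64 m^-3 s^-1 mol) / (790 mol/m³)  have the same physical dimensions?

No

In SI base units:
  53.069 m/s:  m·s⁻¹
  (87.06 A) / (30.5 mC):  [A] / [s·A] = s⁻¹
  (38.61 kg m^2 s^-1) / (104 kg·m²):  [kg·m²·s⁻¹] / [kg·m²] = s⁻¹
  (64 m^-3 s^-1 mol) / (790 mol/m³):  [m⁻³·s⁻¹·mol] / [m⁻³·mol] = s⁻¹
The terms do not share a single dimension (m·s⁻¹ vs s⁻¹).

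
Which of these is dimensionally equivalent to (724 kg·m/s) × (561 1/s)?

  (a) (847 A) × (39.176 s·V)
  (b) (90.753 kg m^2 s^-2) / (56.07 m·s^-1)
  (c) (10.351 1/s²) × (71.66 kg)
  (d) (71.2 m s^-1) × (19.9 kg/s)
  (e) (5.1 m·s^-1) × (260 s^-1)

Reference: [kg·m·s⁻¹] · [s⁻¹] = kg·m·s⁻².
Each option:
  (a) [A] · [kg·m²·s⁻²·A⁻¹] = kg·m²·s⁻²
  (b) [kg·m²·s⁻²] / [m·s⁻¹] = kg·m·s⁻¹
  (c) [s⁻²] · [kg] = kg·s⁻²
  (d) [m·s⁻¹] · [kg·s⁻¹] = kg·m·s⁻²  ← same
  (e) [m·s⁻¹] · [s⁻¹] = m·s⁻²
Only (d) matches kg·m·s⁻².

(d)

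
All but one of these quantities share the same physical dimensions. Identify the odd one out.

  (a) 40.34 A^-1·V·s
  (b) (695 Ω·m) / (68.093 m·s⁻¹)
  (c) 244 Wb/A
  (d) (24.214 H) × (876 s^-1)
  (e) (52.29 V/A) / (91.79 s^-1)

Expand each in SI base units:
  (a) V·s·A⁻¹ = J·C⁻¹·s·A⁻¹ = kg·m²·s⁻²·A⁻²
  (b) [kg·m³·s⁻³·A⁻²] / [m·s⁻¹] = kg·m²·s⁻²·A⁻²
  (c) Wb·A⁻¹ = V·s·A⁻¹ = kg·m²·s⁻²·A⁻²
  (d) [kg·m²·s⁻²·A⁻²] · [s⁻¹] = kg·m²·s⁻³·A⁻²
  (e) [kg·m²·s⁻³·A⁻²] / [s⁻¹] = kg·m²·s⁻²·A⁻²
All reduce to kg·m²·s⁻²·A⁻² except (d), which is kg·m²·s⁻³·A⁻².

(d)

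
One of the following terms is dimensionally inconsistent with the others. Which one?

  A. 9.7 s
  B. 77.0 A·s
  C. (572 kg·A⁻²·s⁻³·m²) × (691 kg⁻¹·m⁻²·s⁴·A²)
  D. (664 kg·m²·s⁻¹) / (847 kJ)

B.

In SI base units:
  A. s
  B. A·s = s·A
  C. [kg·m²·s⁻³·A⁻²] · [kg⁻¹·m⁻²·s⁴·A²] = s
  D. [kg·m²·s⁻¹] / [kg·m²·s⁻²] = s
All reduce to s except B., which is s·A.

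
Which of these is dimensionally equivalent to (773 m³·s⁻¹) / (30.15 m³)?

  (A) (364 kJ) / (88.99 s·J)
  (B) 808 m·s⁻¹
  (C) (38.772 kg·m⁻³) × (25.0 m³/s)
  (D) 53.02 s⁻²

(A)

Reference: [m³·s⁻¹] / [m³] = s⁻¹.
Each option:
  (A) [kg·m²·s⁻²] / [kg·m²·s⁻¹] = s⁻¹  ← same
  (B) m·s⁻¹
  (C) [kg·m⁻³] · [m³·s⁻¹] = kg·s⁻¹
  (D) s⁻²
Only (A) matches s⁻¹.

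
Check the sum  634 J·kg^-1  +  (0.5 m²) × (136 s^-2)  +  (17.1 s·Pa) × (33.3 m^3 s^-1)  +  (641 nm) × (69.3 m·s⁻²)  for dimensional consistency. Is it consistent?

Reduce each to base SI dimensions:
  634 J·kg^-1:  J·kg⁻¹ = N·m·kg⁻¹ = m²·s⁻²
  (0.5 m²) × (136 s^-2):  [m²] · [s⁻²] = m²·s⁻²
  (17.1 s·Pa) × (33.3 m^3 s^-1):  [kg·m⁻¹·s⁻¹] · [m³·s⁻¹] = kg·m²·s⁻²
  (641 nm) × (69.3 m·s⁻²):  [m] · [m·s⁻²] = m²·s⁻²
The terms do not share a single dimension (kg·m²·s⁻² vs m²·s⁻²).

No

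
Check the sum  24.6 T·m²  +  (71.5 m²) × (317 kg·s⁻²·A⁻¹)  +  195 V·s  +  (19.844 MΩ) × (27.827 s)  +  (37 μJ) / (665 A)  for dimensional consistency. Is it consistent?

Dimensions:
  24.6 T·m²:  T·m² = Wb·m⁻²·m² = kg·m²·s⁻²·A⁻¹
  (71.5 m²) × (317 kg·s⁻²·A⁻¹):  [m²] · [kg·s⁻²·A⁻¹] = kg·m²·s⁻²·A⁻¹
  195 V·s:  V·s = J·C⁻¹·s = kg·m²·s⁻²·A⁻¹
  (19.844 MΩ) × (27.827 s):  [kg·m²·s⁻³·A⁻²] · [s] = kg·m²·s⁻²·A⁻²
  (37 μJ) / (665 A):  [kg·m²·s⁻²] / [A] = kg·m²·s⁻²·A⁻¹
The terms do not share a single dimension (kg·m²·s⁻²·A⁻² vs kg·m²·s⁻²·A⁻¹).

No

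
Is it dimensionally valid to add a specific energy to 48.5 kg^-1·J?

Yes

Work out the base dimensions of each:
  a specific energy:  [specific energy] = m²·s⁻²
  48.5 kg^-1·J:  J·kg⁻¹ = N·m·kg⁻¹ = m²·s⁻²
Both are m²·s⁻², so they have the same dimensions and can be added.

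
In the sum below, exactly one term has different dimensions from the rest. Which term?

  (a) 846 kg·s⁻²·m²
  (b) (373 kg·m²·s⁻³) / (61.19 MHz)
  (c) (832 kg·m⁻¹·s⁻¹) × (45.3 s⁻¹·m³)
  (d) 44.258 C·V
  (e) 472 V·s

In SI base units:
  (a) kg·m²·s⁻²
  (b) [kg·m²·s⁻³] / [s⁻¹] = kg·m²·s⁻²
  (c) [kg·m⁻¹·s⁻¹] · [m³·s⁻¹] = kg·m²·s⁻²
  (d) C·V = s·A·J·C⁻¹ = kg·m²·s⁻²
  (e) V·s = J·C⁻¹·s = kg·m²·s⁻²·A⁻¹
All reduce to kg·m²·s⁻² except (e), which is kg·m²·s⁻²·A⁻¹.

(e)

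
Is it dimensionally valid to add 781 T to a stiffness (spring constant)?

No

Work out the base dimensions of each:
  781 T:  T = Wb·m⁻² = kg·s⁻²·A⁻¹
  a stiffness (spring constant):  [stiffness (spring constant)] = kg·s⁻²
kg·s⁻²·A⁻¹ ≠ kg·s⁻², so they cannot be added.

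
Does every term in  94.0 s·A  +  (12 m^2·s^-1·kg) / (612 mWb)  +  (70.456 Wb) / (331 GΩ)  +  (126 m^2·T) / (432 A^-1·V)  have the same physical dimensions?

Dimensions:
  94.0 s·A:  A·s = s·A
  (12 m^2·s^-1·kg) / (612 mWb):  [kg·m²·s⁻¹] / [kg·m²·s⁻²·A⁻¹] = s·A
  (70.456 Wb) / (331 GΩ):  [kg·m²·s⁻²·A⁻¹] / [kg·m²·s⁻³·A⁻²] = s·A
  (126 m^2·T) / (432 A^-1·V):  [kg·m²·s⁻²·A⁻¹] / [kg·m²·s⁻³·A⁻²] = s·A
Every term reduces to s·A.

Yes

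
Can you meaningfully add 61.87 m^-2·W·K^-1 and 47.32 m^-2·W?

Dimensions:
  61.87 m^-2·W·K^-1:  W·m⁻²·K⁻¹ = J·s⁻¹·m⁻²·K⁻¹ = kg·s⁻³·K⁻¹
  47.32 m^-2·W:  W·m⁻² = J·s⁻¹·m⁻² = kg·s⁻³
kg·s⁻³·K⁻¹ ≠ kg·s⁻³, so they cannot be added.

No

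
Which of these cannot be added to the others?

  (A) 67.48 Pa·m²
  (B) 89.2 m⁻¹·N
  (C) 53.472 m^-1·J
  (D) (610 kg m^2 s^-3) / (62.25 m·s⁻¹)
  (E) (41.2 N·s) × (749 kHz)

(B)

Work out the base dimensions of each:
  (A) Pa·m² = N·m⁻²·m² = kg·m·s⁻²
  (B) N·m⁻¹ = kg·m·s⁻²·m⁻¹ = kg·s⁻²
  (C) J·m⁻¹ = N·m·m⁻¹ = kg·m·s⁻²
  (D) [kg·m²·s⁻³] / [m·s⁻¹] = kg·m·s⁻²
  (E) [kg·m·s⁻¹] · [s⁻¹] = kg·m·s⁻²
All reduce to kg·m·s⁻² except (B), which is kg·s⁻².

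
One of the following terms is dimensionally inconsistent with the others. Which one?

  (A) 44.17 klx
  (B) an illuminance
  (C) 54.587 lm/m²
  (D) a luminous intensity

(D)

Expand each in SI base units:
  (A) lx = lm·m⁻² = m⁻²·cd
  (B) [illuminance] = m⁻²·cd
  (C) lm·m⁻² = cd·m⁻² = m⁻²·cd
  (D) [luminous intensity] = cd
All reduce to m⁻²·cd except (D), which is cd.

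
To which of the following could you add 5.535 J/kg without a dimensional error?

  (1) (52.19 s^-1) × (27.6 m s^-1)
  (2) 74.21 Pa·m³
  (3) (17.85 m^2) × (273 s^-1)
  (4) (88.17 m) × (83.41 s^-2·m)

Reference: J·kg⁻¹ = N·m·kg⁻¹ = m²·s⁻².
Each option:
  (1) [s⁻¹] · [m·s⁻¹] = m·s⁻²
  (2) Pa·m³ = N·m⁻²·m³ = kg·m²·s⁻²
  (3) [m²] · [s⁻¹] = m²·s⁻¹
  (4) [m] · [m·s⁻²] = m²·s⁻²  ← same
Only (4) matches m²·s⁻².

(4)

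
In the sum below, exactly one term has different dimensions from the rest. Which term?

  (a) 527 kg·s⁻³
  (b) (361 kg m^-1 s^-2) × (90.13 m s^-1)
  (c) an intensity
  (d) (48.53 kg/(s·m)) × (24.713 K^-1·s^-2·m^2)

Expand each in SI base units:
  (a) kg·s⁻³
  (b) [kg·m⁻¹·s⁻²] · [m·s⁻¹] = kg·s⁻³
  (c) [intensity] = kg·s⁻³
  (d) [kg·m⁻¹·s⁻¹] · [m²·s⁻²·K⁻¹] = kg·m·s⁻³·K⁻¹
All reduce to kg·s⁻³ except (d), which is kg·m·s⁻³·K⁻¹.

(d)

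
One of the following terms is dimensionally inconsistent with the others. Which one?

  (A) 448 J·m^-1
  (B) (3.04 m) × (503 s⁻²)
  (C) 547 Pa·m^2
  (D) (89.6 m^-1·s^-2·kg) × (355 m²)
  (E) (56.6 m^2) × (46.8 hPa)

Work out the base dimensions of each:
  (A) J·m⁻¹ = N·m·m⁻¹ = kg·m·s⁻²
  (B) [m] · [s⁻²] = m·s⁻²
  (C) Pa·m² = N·m⁻²·m² = kg·m·s⁻²
  (D) [kg·m⁻¹·s⁻²] · [m²] = kg·m·s⁻²
  (E) [m²] · [kg·m⁻¹·s⁻²] = kg·m·s⁻²
All reduce to kg·m·s⁻² except (B), which is m·s⁻².

(B)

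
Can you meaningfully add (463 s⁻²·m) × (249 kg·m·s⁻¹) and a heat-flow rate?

In SI base units:
  (463 s⁻²·m) × (249 kg·m·s⁻¹):  [m·s⁻²] · [kg·m·s⁻¹] = kg·m²·s⁻³
  a heat-flow rate:  [heat-flow rate] = kg·m²·s⁻³
Both are kg·m²·s⁻³, so they have the same dimensions and can be added.

Yes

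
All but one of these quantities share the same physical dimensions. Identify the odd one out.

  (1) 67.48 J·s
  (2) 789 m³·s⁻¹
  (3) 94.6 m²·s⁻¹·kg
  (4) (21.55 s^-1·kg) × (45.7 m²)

(2)

In SI base units:
  (1) J·s = N·m·s = kg·m²·s⁻¹
  (2) m³·s⁻¹
  (3) kg·m²·s⁻¹
  (4) [kg·s⁻¹] · [m²] = kg·m²·s⁻¹
All reduce to kg·m²·s⁻¹ except (2), which is m³·s⁻¹.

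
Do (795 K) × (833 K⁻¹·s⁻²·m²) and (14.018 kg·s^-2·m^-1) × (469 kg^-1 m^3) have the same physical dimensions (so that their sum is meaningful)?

Yes

Dimensions:
  (795 K) × (833 K⁻¹·s⁻²·m²):  [K] · [m²·s⁻²·K⁻¹] = m²·s⁻²
  (14.018 kg·s^-2·m^-1) × (469 kg^-1 m^3):  [kg·m⁻¹·s⁻²] · [kg⁻¹·m³] = m²·s⁻²
Both are m²·s⁻², so they have the same dimensions and can be added.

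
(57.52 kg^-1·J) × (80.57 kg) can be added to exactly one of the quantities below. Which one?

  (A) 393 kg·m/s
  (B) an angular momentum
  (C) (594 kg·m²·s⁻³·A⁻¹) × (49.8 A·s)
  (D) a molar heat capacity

(C)

Reference: [m²·s⁻²] · [kg] = kg·m²·s⁻².
Each option:
  (A) kg·m·s⁻¹
  (B) [angular momentum] = kg·m²·s⁻¹
  (C) [kg·m²·s⁻³·A⁻¹] · [s·A] = kg·m²·s⁻²  ← same
  (D) [molar heat capacity] = kg·m²·s⁻²·K⁻¹·mol⁻¹
Only (C) matches kg·m²·s⁻².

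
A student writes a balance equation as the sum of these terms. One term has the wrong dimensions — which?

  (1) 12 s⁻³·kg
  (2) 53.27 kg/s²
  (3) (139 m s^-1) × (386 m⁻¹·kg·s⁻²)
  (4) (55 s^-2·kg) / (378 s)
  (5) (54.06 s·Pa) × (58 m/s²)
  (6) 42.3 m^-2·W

(2)

Work out the base dimensions of each:
  (1) kg·s⁻³
  (2) kg·s⁻²
  (3) [m·s⁻¹] · [kg·m⁻¹·s⁻²] = kg·s⁻³
  (4) [kg·s⁻²] / [s] = kg·s⁻³
  (5) [kg·m⁻¹·s⁻¹] · [m·s⁻²] = kg·s⁻³
  (6) W·m⁻² = J·s⁻¹·m⁻² = kg·s⁻³
All reduce to kg·s⁻³ except (2), which is kg·s⁻².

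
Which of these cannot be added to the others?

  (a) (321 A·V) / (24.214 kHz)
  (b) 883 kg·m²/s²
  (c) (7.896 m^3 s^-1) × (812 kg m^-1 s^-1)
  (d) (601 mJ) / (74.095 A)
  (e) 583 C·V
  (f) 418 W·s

Dimensions:
  (a) [kg·m²·s⁻³] / [s⁻¹] = kg·m²·s⁻²
  (b) kg·m²·s⁻²
  (c) [m³·s⁻¹] · [kg·m⁻¹·s⁻¹] = kg·m²·s⁻²
  (d) [kg·m²·s⁻²] / [A] = kg·m²·s⁻²·A⁻¹
  (e) C·V = s·A·J·C⁻¹ = kg·m²·s⁻²
  (f) W·s = J·s⁻¹·s = kg·m²·s⁻²
All reduce to kg·m²·s⁻² except (d), which is kg·m²·s⁻²·A⁻¹.

(d)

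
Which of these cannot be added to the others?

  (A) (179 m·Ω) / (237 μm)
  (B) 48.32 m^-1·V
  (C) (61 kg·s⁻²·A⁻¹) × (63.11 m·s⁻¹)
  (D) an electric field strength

Work out the base dimensions of each:
  (A) [kg·m³·s⁻³·A⁻²] / [m] = kg·m²·s⁻³·A⁻²
  (B) V·m⁻¹ = J·C⁻¹·m⁻¹ = kg·m·s⁻³·A⁻¹
  (C) [kg·s⁻²·A⁻¹] · [m·s⁻¹] = kg·m·s⁻³·A⁻¹
  (D) [electric field strength] = kg·m·s⁻³·A⁻¹
All reduce to kg·m·s⁻³·A⁻¹ except (A), which is kg·m²·s⁻³·A⁻².

(A)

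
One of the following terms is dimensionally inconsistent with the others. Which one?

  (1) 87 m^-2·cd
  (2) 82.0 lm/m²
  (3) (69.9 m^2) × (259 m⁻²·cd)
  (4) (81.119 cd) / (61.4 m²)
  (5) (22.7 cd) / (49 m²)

Work out the base dimensions of each:
  (1) cd·m⁻² = m⁻²·cd
  (2) lm·m⁻² = cd·m⁻² = m⁻²·cd
  (3) [m²] · [m⁻²·cd] = cd
  (4) [cd] / [m²] = m⁻²·cd
  (5) [cd] / [m²] = m⁻²·cd
All reduce to m⁻²·cd except (3), which is cd.

(3)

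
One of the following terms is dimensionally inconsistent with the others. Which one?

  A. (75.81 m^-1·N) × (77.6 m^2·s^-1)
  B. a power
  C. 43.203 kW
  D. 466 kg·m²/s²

Expand each in SI base units:
  A. [kg·s⁻²] · [m²·s⁻¹] = kg·m²·s⁻³
  B. [power] = kg·m²·s⁻³
  C. W = J·s⁻¹ = kg·m²·s⁻³
  D. kg·m²·s⁻²
All reduce to kg·m²·s⁻³ except D., which is kg·m²·s⁻².

D.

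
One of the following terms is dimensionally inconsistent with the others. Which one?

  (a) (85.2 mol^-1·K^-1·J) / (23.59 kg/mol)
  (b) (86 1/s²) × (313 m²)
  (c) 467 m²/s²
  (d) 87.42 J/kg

Dimensions:
  (a) [kg·m²·s⁻²·K⁻¹·mol⁻¹] / [kg·mol⁻¹] = m²·s⁻²·K⁻¹
  (b) [s⁻²] · [m²] = m²·s⁻²
  (c) m²·s⁻²
  (d) J·kg⁻¹ = N·m·kg⁻¹ = m²·s⁻²
All reduce to m²·s⁻² except (a), which is m²·s⁻²·K⁻¹.

(a)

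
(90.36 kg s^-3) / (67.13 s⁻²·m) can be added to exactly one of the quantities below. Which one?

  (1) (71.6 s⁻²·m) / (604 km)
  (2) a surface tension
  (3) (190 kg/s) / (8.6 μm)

(3)

Reference: [kg·s⁻³] / [m·s⁻²] = kg·m⁻¹·s⁻¹.
Each option:
  (1) [m·s⁻²] / [m] = s⁻²
  (2) [surface tension] = kg·s⁻²
  (3) [kg·s⁻¹] / [m] = kg·m⁻¹·s⁻¹  ← same
Only (3) matches kg·m⁻¹·s⁻¹.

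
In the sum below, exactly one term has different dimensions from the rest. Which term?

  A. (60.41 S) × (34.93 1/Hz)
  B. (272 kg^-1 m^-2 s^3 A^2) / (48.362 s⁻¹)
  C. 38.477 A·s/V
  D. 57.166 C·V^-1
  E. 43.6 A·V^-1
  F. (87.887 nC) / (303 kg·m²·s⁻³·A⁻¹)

Reduce each to base SI dimensions:
  A. [kg⁻¹·m⁻²·s³·A²] · [s] = kg⁻¹·m⁻²·s⁴·A²
  B. [kg⁻¹·m⁻²·s³·A²] / [s⁻¹] = kg⁻¹·m⁻²·s⁴·A²
  C. A·s·V⁻¹ = A·s·(J·C⁻¹)⁻¹ = kg⁻¹·m⁻²·s⁴·A²
  D. C·V⁻¹ = s·A·(J·C⁻¹)⁻¹ = kg⁻¹·m⁻²·s⁴·A²
  E. A·V⁻¹ = A·(J·C⁻¹)⁻¹ = kg⁻¹·m⁻²·s³·A²
  F. [s·A] / [kg·m²·s⁻³·A⁻¹] = kg⁻¹·m⁻²·s⁴·A²
All reduce to kg⁻¹·m⁻²·s⁴·A² except E., which is kg⁻¹·m⁻²·s³·A².

E.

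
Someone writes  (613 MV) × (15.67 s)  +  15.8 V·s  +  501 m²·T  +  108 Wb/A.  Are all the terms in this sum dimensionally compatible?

No

Work out the base dimensions of each:
  (613 MV) × (15.67 s):  [kg·m²·s⁻³·A⁻¹] · [s] = kg·m²·s⁻²·A⁻¹
  15.8 V·s:  V·s = J·C⁻¹·s = kg·m²·s⁻²·A⁻¹
  501 m²·T:  T·m² = Wb·m⁻²·m² = kg·m²·s⁻²·A⁻¹
  108 Wb/A:  Wb·A⁻¹ = V·s·A⁻¹ = kg·m²·s⁻²·A⁻²
The terms do not share a single dimension (kg·m²·s⁻²·A⁻² vs kg·m²·s⁻²·A⁻¹).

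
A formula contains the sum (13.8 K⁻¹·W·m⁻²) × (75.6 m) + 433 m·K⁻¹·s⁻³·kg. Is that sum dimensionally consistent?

Yes

Expand each in SI base units:
  (13.8 K⁻¹·W·m⁻²) × (75.6 m):  [kg·s⁻³·K⁻¹] · [m] = kg·m·s⁻³·K⁻¹
  433 m·K⁻¹·s⁻³·kg:  kg·m·s⁻³·K⁻¹
Both are kg·m·s⁻³·K⁻¹, so they have the same dimensions and can be added.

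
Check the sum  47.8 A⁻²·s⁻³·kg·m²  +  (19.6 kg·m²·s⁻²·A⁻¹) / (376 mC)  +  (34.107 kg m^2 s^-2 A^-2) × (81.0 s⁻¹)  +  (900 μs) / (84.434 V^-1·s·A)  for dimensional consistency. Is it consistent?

Yes

Work out the base dimensions of each:
  47.8 A⁻²·s⁻³·kg·m²:  kg·m²·s⁻³·A⁻²
  (19.6 kg·m²·s⁻²·A⁻¹) / (376 mC):  [kg·m²·s⁻²·A⁻¹] / [s·A] = kg·m²·s⁻³·A⁻²
  (34.107 kg m^2 s^-2 A^-2) × (81.0 s⁻¹):  [kg·m²·s⁻²·A⁻²] · [s⁻¹] = kg·m²·s⁻³·A⁻²
  (900 μs) / (84.434 V^-1·s·A):  [s] / [kg⁻¹·m⁻²·s⁴·A²] = kg·m²·s⁻³·A⁻²
Every term reduces to kg·m²·s⁻³·A⁻².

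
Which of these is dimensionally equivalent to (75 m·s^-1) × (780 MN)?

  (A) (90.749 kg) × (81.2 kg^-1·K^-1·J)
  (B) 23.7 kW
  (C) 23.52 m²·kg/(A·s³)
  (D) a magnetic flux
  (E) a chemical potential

(B)

Reference: [m·s⁻¹] · [kg·m·s⁻²] = kg·m²·s⁻³.
Each option:
  (A) [kg] · [m²·s⁻²·K⁻¹] = kg·m²·s⁻²·K⁻¹
  (B) W = J·s⁻¹ = kg·m²·s⁻³  ← same
  (C) kg·m²·s⁻³·A⁻¹
  (D) [magnetic flux] = kg·m²·s⁻²·A⁻¹
  (E) [chemical potential] = kg·m²·s⁻²·mol⁻¹
Only (B) matches kg·m²·s⁻³.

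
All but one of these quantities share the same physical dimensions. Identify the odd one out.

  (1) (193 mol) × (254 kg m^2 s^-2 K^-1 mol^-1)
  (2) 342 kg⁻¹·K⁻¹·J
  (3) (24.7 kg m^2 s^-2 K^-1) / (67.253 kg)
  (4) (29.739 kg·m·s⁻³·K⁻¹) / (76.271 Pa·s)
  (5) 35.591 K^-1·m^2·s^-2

(1)

Reduce each to base SI dimensions:
  (1) [mol] · [kg·m²·s⁻²·K⁻¹·mol⁻¹] = kg·m²·s⁻²·K⁻¹
  (2) J·kg⁻¹·K⁻¹ = N·m·kg⁻¹·K⁻¹ = m²·s⁻²·K⁻¹
  (3) [kg·m²·s⁻²·K⁻¹] / [kg] = m²·s⁻²·K⁻¹
  (4) [kg·m·s⁻³·K⁻¹] / [kg·m⁻¹·s⁻¹] = m²·s⁻²·K⁻¹
  (5) m²·s⁻²·K⁻¹
All reduce to m²·s⁻²·K⁻¹ except (1), which is kg·m²·s⁻²·K⁻¹.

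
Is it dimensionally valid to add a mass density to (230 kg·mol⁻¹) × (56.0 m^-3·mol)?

Yes

Dimensions:
  a mass density:  [mass density] = kg·m⁻³
  (230 kg·mol⁻¹) × (56.0 m^-3·mol):  [kg·mol⁻¹] · [m⁻³·mol] = kg·m⁻³
Both are kg·m⁻³, so they have the same dimensions and can be added.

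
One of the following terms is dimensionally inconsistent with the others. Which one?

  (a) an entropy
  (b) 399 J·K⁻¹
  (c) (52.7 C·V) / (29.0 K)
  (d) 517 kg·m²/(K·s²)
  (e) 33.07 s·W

Expand each in SI base units:
  (a) [entropy] = kg·m²·s⁻²·K⁻¹
  (b) J·K⁻¹ = N·m·K⁻¹ = kg·m²·s⁻²·K⁻¹
  (c) [kg·m²·s⁻²] / [K] = kg·m²·s⁻²·K⁻¹
  (d) kg·m²·s⁻²·K⁻¹
  (e) W·s = J·s⁻¹·s = kg·m²·s⁻²
All reduce to kg·m²·s⁻²·K⁻¹ except (e), which is kg·m²·s⁻².

(e)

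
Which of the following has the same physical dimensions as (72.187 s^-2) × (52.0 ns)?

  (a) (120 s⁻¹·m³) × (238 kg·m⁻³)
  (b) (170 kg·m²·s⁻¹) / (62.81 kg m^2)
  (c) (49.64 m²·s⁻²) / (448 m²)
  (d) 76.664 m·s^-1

(b)

Reference: [s⁻²] · [s] = s⁻¹.
Each option:
  (a) [m³·s⁻¹] · [kg·m⁻³] = kg·s⁻¹
  (b) [kg·m²·s⁻¹] / [kg·m²] = s⁻¹  ← same
  (c) [m²·s⁻²] / [m²] = s⁻²
  (d) m·s⁻¹
Only (b) matches s⁻¹.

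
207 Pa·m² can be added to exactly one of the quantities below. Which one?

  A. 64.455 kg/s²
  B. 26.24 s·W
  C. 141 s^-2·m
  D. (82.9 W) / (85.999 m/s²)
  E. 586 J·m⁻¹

E.

Reference: Pa·m² = N·m⁻²·m² = kg·m·s⁻².
Each option:
  A. kg·s⁻²
  B. W·s = J·s⁻¹·s = kg·m²·s⁻²
  C. m·s⁻²
  D. [kg·m²·s⁻³] / [m·s⁻²] = kg·m·s⁻¹
  E. J·m⁻¹ = N·m·m⁻¹ = kg·m·s⁻²  ← same
Only E. matches kg·m·s⁻².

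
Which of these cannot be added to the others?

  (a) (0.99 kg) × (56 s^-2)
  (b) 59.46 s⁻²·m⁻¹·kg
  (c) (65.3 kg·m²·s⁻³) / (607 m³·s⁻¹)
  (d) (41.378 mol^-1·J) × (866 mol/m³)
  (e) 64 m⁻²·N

(a)

Dimensions:
  (a) [kg] · [s⁻²] = kg·s⁻²
  (b) kg·m⁻¹·s⁻²
  (c) [kg·m²·s⁻³] / [m³·s⁻¹] = kg·m⁻¹·s⁻²
  (d) [kg·m²·s⁻²·mol⁻¹] · [m⁻³·mol] = kg·m⁻¹·s⁻²
  (e) N·m⁻² = kg·m·s⁻²·m⁻² = kg·m⁻¹·s⁻²
All reduce to kg·m⁻¹·s⁻² except (a), which is kg·s⁻².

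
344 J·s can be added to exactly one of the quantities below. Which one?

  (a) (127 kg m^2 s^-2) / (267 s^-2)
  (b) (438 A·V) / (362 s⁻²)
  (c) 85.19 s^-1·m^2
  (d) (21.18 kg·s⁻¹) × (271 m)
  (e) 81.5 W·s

Reference: J·s = N·m·s = kg·m²·s⁻¹.
Each option:
  (a) [kg·m²·s⁻²] / [s⁻²] = kg·m²
  (b) [kg·m²·s⁻³] / [s⁻²] = kg·m²·s⁻¹  ← same
  (c) m²·s⁻¹
  (d) [kg·s⁻¹] · [m] = kg·m·s⁻¹
  (e) W·s = J·s⁻¹·s = kg·m²·s⁻²
Only (b) matches kg·m²·s⁻¹.

(b)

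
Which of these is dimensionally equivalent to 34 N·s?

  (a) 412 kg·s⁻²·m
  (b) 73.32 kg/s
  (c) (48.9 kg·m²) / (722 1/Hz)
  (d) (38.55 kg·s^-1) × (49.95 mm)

Reference: N·s = kg·m·s⁻²·s = kg·m·s⁻¹.
Each option:
  (a) kg·m·s⁻²
  (b) kg·s⁻¹
  (c) [kg·m²] / [s] = kg·m²·s⁻¹
  (d) [kg·s⁻¹] · [m] = kg·m·s⁻¹  ← same
Only (d) matches kg·m·s⁻¹.

(d)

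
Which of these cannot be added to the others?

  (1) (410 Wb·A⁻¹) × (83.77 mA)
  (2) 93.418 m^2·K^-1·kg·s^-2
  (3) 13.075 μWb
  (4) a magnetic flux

Work out the base dimensions of each:
  (1) [kg·m²·s⁻²·A⁻²] · [A] = kg·m²·s⁻²·A⁻¹
  (2) kg·m²·s⁻²·K⁻¹
  (3) Wb = V·s = kg·m²·s⁻²·A⁻¹
  (4) [magnetic flux] = kg·m²·s⁻²·A⁻¹
All reduce to kg·m²·s⁻²·A⁻¹ except (2), which is kg·m²·s⁻²·K⁻¹.

(2)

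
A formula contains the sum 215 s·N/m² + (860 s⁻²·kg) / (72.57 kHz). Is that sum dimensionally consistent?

Dimensions:
  215 s·N/m²:  N·s·m⁻² = kg·m·s⁻²·s·m⁻² = kg·m⁻¹·s⁻¹
  (860 s⁻²·kg) / (72.57 kHz):  [kg·s⁻²] / [s⁻¹] = kg·s⁻¹
kg·m⁻¹·s⁻¹ ≠ kg·s⁻¹, so they cannot be added.

No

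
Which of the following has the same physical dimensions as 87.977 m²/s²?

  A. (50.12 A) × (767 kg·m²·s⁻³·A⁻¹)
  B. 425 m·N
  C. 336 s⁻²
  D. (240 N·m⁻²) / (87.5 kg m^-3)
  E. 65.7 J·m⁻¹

D.

Reference: m²·s⁻².
Each option:
  A. [A] · [kg·m²·s⁻³·A⁻¹] = kg·m²·s⁻³
  B. N·m = kg·m·s⁻²·m = kg·m²·s⁻²
  C. s⁻²
  D. [kg·m⁻¹·s⁻²] / [kg·m⁻³] = m²·s⁻²  ← same
  E. J·m⁻¹ = N·m·m⁻¹ = kg·m·s⁻²
Only D. matches m²·s⁻².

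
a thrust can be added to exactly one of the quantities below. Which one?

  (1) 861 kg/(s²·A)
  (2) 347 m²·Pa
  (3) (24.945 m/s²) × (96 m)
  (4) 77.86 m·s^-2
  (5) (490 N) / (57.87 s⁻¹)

Reference: [thrust] = kg·m·s⁻².
Each option:
  (1) kg·s⁻²·A⁻¹
  (2) Pa·m² = N·m⁻²·m² = kg·m·s⁻²  ← same
  (3) [m·s⁻²] · [m] = m²·s⁻²
  (4) m·s⁻²
  (5) [kg·m·s⁻²] / [s⁻¹] = kg·m·s⁻¹
Only (2) matches kg·m·s⁻².

(2)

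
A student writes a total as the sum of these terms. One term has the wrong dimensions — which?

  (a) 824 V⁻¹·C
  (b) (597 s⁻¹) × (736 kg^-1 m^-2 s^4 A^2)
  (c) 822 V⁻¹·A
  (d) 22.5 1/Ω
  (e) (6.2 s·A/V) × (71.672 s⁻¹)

Reduce each to base SI dimensions:
  (a) C·V⁻¹ = s·A·(J·C⁻¹)⁻¹ = kg⁻¹·m⁻²·s⁴·A²
  (b) [s⁻¹] · [kg⁻¹·m⁻²·s⁴·A²] = kg⁻¹·m⁻²·s³·A²
  (c) A·V⁻¹ = A·(J·C⁻¹)⁻¹ = kg⁻¹·m⁻²·s³·A²
  (d) Ω⁻¹ = (V·A⁻¹)⁻¹ = kg⁻¹·m⁻²·s³·A²
  (e) [kg⁻¹·m⁻²·s⁴·A²] · [s⁻¹] = kg⁻¹·m⁻²·s³·A²
All reduce to kg⁻¹·m⁻²·s³·A² except (a), which is kg⁻¹·m⁻²·s⁴·A².

(a)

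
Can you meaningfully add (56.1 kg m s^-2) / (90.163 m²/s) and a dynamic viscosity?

Yes

In SI base units:
  (56.1 kg m s^-2) / (90.163 m²/s):  [kg·m·s⁻²] / [m²·s⁻¹] = kg·m⁻¹·s⁻¹
  a dynamic viscosity:  [dynamic viscosity] = kg·m⁻¹·s⁻¹
Both are kg·m⁻¹·s⁻¹, so they have the same dimensions and can be added.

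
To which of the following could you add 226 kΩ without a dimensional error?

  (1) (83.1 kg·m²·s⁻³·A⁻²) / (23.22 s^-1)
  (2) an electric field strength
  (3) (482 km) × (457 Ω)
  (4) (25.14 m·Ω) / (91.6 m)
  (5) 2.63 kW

Reference: Ω = V·A⁻¹ = kg·m²·s⁻³·A⁻².
Each option:
  (1) [kg·m²·s⁻³·A⁻²] / [s⁻¹] = kg·m²·s⁻²·A⁻²
  (2) [electric field strength] = kg·m·s⁻³·A⁻¹
  (3) [m] · [kg·m²·s⁻³·A⁻²] = kg·m³·s⁻³·A⁻²
  (4) [kg·m³·s⁻³·A⁻²] / [m] = kg·m²·s⁻³·A⁻²  ← same
  (5) W = J·s⁻¹ = kg·m²·s⁻³
Only (4) matches kg·m²·s⁻³·A⁻².

(4)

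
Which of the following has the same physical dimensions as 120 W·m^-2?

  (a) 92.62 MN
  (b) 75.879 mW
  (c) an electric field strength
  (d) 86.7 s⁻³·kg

(d)

Reference: W·m⁻² = J·s⁻¹·m⁻² = kg·s⁻³.
Each option:
  (a) N = kg·m·s⁻²
  (b) W = J·s⁻¹ = kg·m²·s⁻³
  (c) [electric field strength] = kg·m·s⁻³·A⁻¹
  (d) kg·s⁻³  ← same
Only (d) matches kg·s⁻³.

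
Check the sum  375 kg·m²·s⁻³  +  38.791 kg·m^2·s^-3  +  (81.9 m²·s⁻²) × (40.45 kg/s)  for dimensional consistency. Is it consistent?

Yes

In SI base units:
  375 kg·m²·s⁻³:  kg·m²·s⁻³
  38.791 kg·m^2·s^-3:  kg·m²·s⁻³
  (81.9 m²·s⁻²) × (40.45 kg/s):  [m²·s⁻²] · [kg·s⁻¹] = kg·m²·s⁻³
Every term reduces to kg·m²·s⁻³.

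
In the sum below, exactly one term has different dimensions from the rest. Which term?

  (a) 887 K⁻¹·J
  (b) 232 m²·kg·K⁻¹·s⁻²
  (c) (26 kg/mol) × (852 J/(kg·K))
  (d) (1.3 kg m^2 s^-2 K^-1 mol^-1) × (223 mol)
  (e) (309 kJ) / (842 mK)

(c)

Dimensions:
  (a) J·K⁻¹ = N·m·K⁻¹ = kg·m²·s⁻²·K⁻¹
  (b) kg·m²·s⁻²·K⁻¹
  (c) [kg·mol⁻¹] · [m²·s⁻²·K⁻¹] = kg·m²·s⁻²·K⁻¹·mol⁻¹
  (d) [kg·m²·s⁻²·K⁻¹·mol⁻¹] · [mol] = kg·m²·s⁻²·K⁻¹
  (e) [kg·m²·s⁻²] / [K] = kg·m²·s⁻²·K⁻¹
All reduce to kg·m²·s⁻²·K⁻¹ except (c), which is kg·m²·s⁻²·K⁻¹·mol⁻¹.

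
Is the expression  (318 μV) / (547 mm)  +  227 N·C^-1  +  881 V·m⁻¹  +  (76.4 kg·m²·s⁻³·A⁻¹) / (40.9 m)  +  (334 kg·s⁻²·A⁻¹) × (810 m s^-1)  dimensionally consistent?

Yes

Dimensions:
  (318 μV) / (547 mm):  [kg·m²·s⁻³·A⁻¹] / [m] = kg·m·s⁻³·A⁻¹
  227 N·C^-1:  N·C⁻¹ = kg·m·s⁻²·(s·A)⁻¹ = kg·m·s⁻³·A⁻¹
  881 V·m⁻¹:  V·m⁻¹ = J·C⁻¹·m⁻¹ = kg·m·s⁻³·A⁻¹
  (76.4 kg·m²·s⁻³·A⁻¹) / (40.9 m):  [kg·m²·s⁻³·A⁻¹] / [m] = kg·m·s⁻³·A⁻¹
  (334 kg·s⁻²·A⁻¹) × (810 m s^-1):  [kg·s⁻²·A⁻¹] · [m·s⁻¹] = kg·m·s⁻³·A⁻¹
Every term reduces to kg·m·s⁻³·A⁻¹.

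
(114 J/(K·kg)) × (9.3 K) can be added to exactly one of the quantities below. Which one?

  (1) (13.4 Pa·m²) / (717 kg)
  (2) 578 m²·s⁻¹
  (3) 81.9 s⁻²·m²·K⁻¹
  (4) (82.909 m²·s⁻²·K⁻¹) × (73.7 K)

(4)

Reference: [m²·s⁻²·K⁻¹] · [K] = m²·s⁻².
Each option:
  (1) [kg·m·s⁻²] / [kg] = m·s⁻²
  (2) m²·s⁻¹
  (3) m²·s⁻²·K⁻¹
  (4) [m²·s⁻²·K⁻¹] · [K] = m²·s⁻²  ← same
Only (4) matches m²·s⁻².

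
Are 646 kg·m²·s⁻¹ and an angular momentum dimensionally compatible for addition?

Yes

Dimensions:
  646 kg·m²·s⁻¹:  kg·m²·s⁻¹
  an angular momentum:  [angular momentum] = kg·m²·s⁻¹
Both are kg·m²·s⁻¹, so they have the same dimensions and can be added.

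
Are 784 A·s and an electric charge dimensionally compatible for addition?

Yes

In SI base units:
  784 A·s:  A·s = s·A
  an electric charge:  [electric charge] = s·A
Both are s·A, so they have the same dimensions and can be added.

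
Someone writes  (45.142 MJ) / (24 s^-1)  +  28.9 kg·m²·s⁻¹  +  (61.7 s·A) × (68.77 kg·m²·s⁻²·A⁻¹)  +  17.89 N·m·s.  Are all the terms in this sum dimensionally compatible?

Yes

Work out the base dimensions of each:
  (45.142 MJ) / (24 s^-1):  [kg·m²·s⁻²] / [s⁻¹] = kg·m²·s⁻¹
  28.9 kg·m²·s⁻¹:  kg·m²·s⁻¹
  (61.7 s·A) × (68.77 kg·m²·s⁻²·A⁻¹):  [s·A] · [kg·m²·s⁻²·A⁻¹] = kg·m²·s⁻¹
  17.89 N·m·s:  N·m·s = kg·m·s⁻²·m·s = kg·m²·s⁻¹
Every term reduces to kg·m²·s⁻¹.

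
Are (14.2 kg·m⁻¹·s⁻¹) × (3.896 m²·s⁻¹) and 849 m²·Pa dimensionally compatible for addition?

Yes

Dimensions:
  (14.2 kg·m⁻¹·s⁻¹) × (3.896 m²·s⁻¹):  [kg·m⁻¹·s⁻¹] · [m²·s⁻¹] = kg·m·s⁻²
  849 m²·Pa:  Pa·m² = N·m⁻²·m² = kg·m·s⁻²
Both are kg·m·s⁻², so they have the same dimensions and can be added.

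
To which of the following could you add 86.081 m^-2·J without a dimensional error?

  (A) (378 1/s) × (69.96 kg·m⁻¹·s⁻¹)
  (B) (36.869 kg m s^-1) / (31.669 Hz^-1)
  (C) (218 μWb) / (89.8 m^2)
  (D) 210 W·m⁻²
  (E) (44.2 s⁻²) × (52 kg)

Reference: J·m⁻² = N·m·m⁻² = kg·s⁻².
Each option:
  (A) [s⁻¹] · [kg·m⁻¹·s⁻¹] = kg·m⁻¹·s⁻²
  (B) [kg·m·s⁻¹] / [s] = kg·m·s⁻²
  (C) [kg·m²·s⁻²·A⁻¹] / [m²] = kg·s⁻²·A⁻¹
  (D) W·m⁻² = J·s⁻¹·m⁻² = kg·s⁻³
  (E) [s⁻²] · [kg] = kg·s⁻²  ← same
Only (E) matches kg·s⁻².

(E)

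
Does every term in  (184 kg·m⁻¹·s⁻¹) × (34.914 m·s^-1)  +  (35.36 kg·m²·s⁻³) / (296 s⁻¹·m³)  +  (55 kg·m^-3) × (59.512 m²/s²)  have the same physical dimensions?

No

Dimensions:
  (184 kg·m⁻¹·s⁻¹) × (34.914 m·s^-1):  [kg·m⁻¹·s⁻¹] · [m·s⁻¹] = kg·s⁻²
  (35.36 kg·m²·s⁻³) / (296 s⁻¹·m³):  [kg·m²·s⁻³] / [m³·s⁻¹] = kg·m⁻¹·s⁻²
  (55 kg·m^-3) × (59.512 m²/s²):  [kg·m⁻³] · [m²·s⁻²] = kg·m⁻¹·s⁻²
The terms do not share a single dimension (kg·m⁻¹·s⁻² vs kg·s⁻²).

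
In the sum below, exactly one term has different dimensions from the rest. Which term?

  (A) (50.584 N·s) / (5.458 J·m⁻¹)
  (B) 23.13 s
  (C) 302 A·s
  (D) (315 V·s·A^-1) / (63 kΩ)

(C)

Expand each in SI base units:
  (A) [kg·m·s⁻¹] / [kg·m·s⁻²] = s
  (B) s
  (C) A·s = s·A
  (D) [kg·m²·s⁻²·A⁻²] / [kg·m²·s⁻³·A⁻²] = s
All reduce to s except (C), which is s·A.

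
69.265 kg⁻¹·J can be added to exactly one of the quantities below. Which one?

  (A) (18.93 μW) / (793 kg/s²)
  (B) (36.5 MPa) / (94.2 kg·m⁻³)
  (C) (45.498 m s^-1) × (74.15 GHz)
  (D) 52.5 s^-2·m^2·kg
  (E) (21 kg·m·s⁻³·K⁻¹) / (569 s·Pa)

(B)

Reference: J·kg⁻¹ = N·m·kg⁻¹ = m²·s⁻².
Each option:
  (A) [kg·m²·s⁻³] / [kg·s⁻²] = m²·s⁻¹
  (B) [kg·m⁻¹·s⁻²] / [kg·m⁻³] = m²·s⁻²  ← same
  (C) [m·s⁻¹] · [s⁻¹] = m·s⁻²
  (D) kg·m²·s⁻²
  (E) [kg·m·s⁻³·K⁻¹] / [kg·m⁻¹·s⁻¹] = m²·s⁻²·K⁻¹
Only (B) matches m²·s⁻².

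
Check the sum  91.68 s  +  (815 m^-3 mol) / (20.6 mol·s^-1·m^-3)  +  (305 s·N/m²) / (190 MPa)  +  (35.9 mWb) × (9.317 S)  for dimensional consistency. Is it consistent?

No

Expand each in SI base units:
  91.68 s:  s
  (815 m^-3 mol) / (20.6 mol·s^-1·m^-3):  [m⁻³·mol] / [m⁻³·s⁻¹·mol] = s
  (305 s·N/m²) / (190 MPa):  [kg·m⁻¹·s⁻¹] / [kg·m⁻¹·s⁻²] = s
  (35.9 mWb) × (9.317 S):  [kg·m²·s⁻²·A⁻¹] · [kg⁻¹·m⁻²·s³·A²] = s·A
The terms do not share a single dimension (s vs s·A).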